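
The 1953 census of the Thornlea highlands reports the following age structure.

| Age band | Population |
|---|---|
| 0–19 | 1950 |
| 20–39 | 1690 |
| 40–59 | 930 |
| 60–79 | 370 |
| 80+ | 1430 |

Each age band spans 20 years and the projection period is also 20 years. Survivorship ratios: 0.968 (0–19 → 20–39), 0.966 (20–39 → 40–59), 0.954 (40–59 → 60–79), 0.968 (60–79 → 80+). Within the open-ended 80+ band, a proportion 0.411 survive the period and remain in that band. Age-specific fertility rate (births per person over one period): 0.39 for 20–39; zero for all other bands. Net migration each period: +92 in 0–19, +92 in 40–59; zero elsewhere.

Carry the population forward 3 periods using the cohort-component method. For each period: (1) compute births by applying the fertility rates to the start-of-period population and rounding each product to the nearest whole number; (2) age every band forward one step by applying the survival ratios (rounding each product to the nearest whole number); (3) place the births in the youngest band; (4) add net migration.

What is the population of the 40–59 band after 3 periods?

794

Period 1.
Births: 1690 * 0.39 = 659
20–39: 1950 * 0.968 = 1888
40–59: 1690 * 0.966 = 1633
60–79: 930 * 0.954 = 887
80+: 370 * 0.968 + 1430 * 0.411 = 358 + 588 = 946
Net migration: 0–19 + 92 → 751; 40–59 + 92 → 1725
Giving 751 / 1888 / 1725 / 887 / 946.
Period 2.
Births: 1888 * 0.39 = 736
20–39: 751 * 0.968 = 727
40–59: 1888 * 0.966 = 1824
60–79: 1725 * 0.954 = 1646
80+: 887 * 0.968 + 946 * 0.411 = 859 + 389 = 1248
Net migration: 0–19 + 92 → 828; 40–59 + 92 → 1916
Giving 828 / 727 / 1916 / 1646 / 1248.
Period 3.
Births: 727 * 0.39 = 284
20–39: 828 * 0.968 = 802
40–59: 727 * 0.966 = 702
60–79: 1916 * 0.954 = 1828
80+: 1646 * 0.968 + 1248 * 0.411 = 1593 + 513 = 2106
Net migration: 0–19 + 92 → 376; 40–59 + 92 → 794
Giving 376 / 802 / 794 / 1828 / 2106.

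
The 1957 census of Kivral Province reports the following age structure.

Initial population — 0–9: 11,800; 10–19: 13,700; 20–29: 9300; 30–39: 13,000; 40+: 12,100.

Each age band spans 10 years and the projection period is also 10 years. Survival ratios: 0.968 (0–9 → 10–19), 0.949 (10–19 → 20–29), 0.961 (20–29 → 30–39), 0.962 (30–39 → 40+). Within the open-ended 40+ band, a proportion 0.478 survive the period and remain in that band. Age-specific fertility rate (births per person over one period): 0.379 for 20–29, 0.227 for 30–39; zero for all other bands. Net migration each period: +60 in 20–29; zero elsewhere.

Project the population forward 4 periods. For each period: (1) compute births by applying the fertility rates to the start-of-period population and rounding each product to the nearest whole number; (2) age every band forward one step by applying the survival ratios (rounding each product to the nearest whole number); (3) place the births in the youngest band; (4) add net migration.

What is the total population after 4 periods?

Period 1.
Births: 9300 × 0.379 = 3525, 13000 × 0.227 = 2951 ⇒ total 6476
10–19: 11800 × 0.968 = 11422
20–29: 13700 × 0.949 = 13001
30–39: 9300 × 0.961 = 8937
40+: 13000 × 0.962 + 12100 × 0.478 = 12506 + 5784 = 18290
Net migration: 20–29 + 60 → 13061
Giving 6476 / 11422 / 13061 / 8937 / 18290.
Period 2.
Births: 13061 × 0.379 = 4950, 8937 × 0.227 = 2029 ⇒ total 6979
10–19: 6476 × 0.968 = 6269
20–29: 11422 × 0.949 = 10839
30–39: 13061 × 0.961 = 12552
40+: 8937 × 0.962 + 18290 × 0.478 = 8597 + 8743 = 17340
Net migration: 20–29 + 60 → 10899
Giving 6979 / 6269 / 10899 / 12552 / 17340.
Period 3.
Births: 10899 × 0.379 = 4131, 12552 × 0.227 = 2849 ⇒ total 6980
10–19: 6979 × 0.968 = 6756
20–29: 6269 × 0.949 = 5949
30–39: 10899 × 0.961 = 10474
40+: 12552 × 0.962 + 17340 × 0.478 = 12075 + 8289 = 20364
Net migration: 20–29 + 60 → 6009
Giving 6980 / 6756 / 6009 / 10474 / 20364.
Period 4.
Births: 6009 × 0.379 = 2277, 10474 × 0.227 = 2378 ⇒ total 4655
10–19: 6980 × 0.968 = 6757
20–29: 6756 × 0.949 = 6411
30–39: 6009 × 0.961 = 5775
40+: 10474 × 0.962 + 20364 × 0.478 = 10076 + 9734 = 19810
Net migration: 20–29 + 60 → 6471
Giving 4655 / 6757 / 6471 / 5775 / 19810.
Total after period 4: 4655 + 6757 + 6471 + 5775 + 19810 = 43468

43468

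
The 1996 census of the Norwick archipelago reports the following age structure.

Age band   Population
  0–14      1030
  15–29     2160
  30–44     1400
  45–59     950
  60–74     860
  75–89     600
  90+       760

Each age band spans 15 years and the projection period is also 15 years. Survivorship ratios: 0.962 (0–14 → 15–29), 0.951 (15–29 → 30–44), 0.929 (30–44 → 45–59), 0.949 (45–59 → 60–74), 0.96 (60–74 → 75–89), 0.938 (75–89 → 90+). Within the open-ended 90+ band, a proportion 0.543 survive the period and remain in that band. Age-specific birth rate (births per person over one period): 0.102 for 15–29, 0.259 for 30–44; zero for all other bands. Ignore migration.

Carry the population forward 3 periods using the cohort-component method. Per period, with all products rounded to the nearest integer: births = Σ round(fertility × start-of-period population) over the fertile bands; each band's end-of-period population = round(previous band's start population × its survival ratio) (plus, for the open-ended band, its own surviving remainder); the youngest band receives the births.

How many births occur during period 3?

Period 1:
Births: 2160 × 0.102 = 220 ; 1400 × 0.259 = 363 → 583
15–29: 1030 × 0.962 = 991
30–44: 2160 × 0.951 = 2054
45–59: 1400 × 0.929 = 1301
60–74: 950 × 0.949 = 902
75–89: 860 × 0.96 = 826
90+: 600 × 0.938 + 760 × 0.543 = 563 + 413 = 976
→ [583, 991, 2054, 1301, 902, 826, 976]
Period 2:
Births: 991 × 0.102 = 101 ; 2054 × 0.259 = 532 → 633
15–29: 583 × 0.962 = 561
30–44: 991 × 0.951 = 942
45–59: 2054 × 0.929 = 1908
60–74: 1301 × 0.949 = 1235
75–89: 902 × 0.96 = 866
90+: 826 × 0.938 + 976 × 0.543 = 775 + 530 = 1305
→ [633, 561, 942, 1908, 1235, 866, 1305]
Period 3:
Births: 561 × 0.102 = 57 ; 942 × 0.259 = 244 → 301
15–29: 633 × 0.962 = 609
30–44: 561 × 0.951 = 534
45–59: 942 × 0.929 = 875
60–74: 1908 × 0.949 = 1811
75–89: 1235 × 0.96 = 1186
90+: 866 × 0.938 + 1305 × 0.543 = 812 + 709 = 1521
→ [301, 609, 534, 875, 1811, 1186, 1521]

301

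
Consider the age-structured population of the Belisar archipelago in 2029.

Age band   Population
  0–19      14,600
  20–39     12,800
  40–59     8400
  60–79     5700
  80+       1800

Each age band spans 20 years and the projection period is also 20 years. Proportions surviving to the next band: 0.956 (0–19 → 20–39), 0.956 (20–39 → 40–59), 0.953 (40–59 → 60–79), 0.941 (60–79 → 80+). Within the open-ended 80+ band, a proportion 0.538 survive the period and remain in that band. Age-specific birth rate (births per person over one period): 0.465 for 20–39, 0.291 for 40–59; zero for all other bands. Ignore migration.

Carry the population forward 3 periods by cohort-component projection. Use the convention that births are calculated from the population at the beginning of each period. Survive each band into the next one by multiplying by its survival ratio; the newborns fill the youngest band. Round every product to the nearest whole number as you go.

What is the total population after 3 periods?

Numbering the bands 1..5 from youngest to oldest:
— Period 1 —
Births: 12800 × 0.465 = 5952, 8400 × 0.291 = 2444 — total 8396
Band 2: 14600 × 0.956 = 13958
Band 3: 12800 × 0.956 = 12237
Band 4: 8400 × 0.953 = 8005
Band 5: 5700 × 0.941 + 1800 × 0.538 = 5364 + 968 = 6332
→ [8396, 13958, 12237, 8005, 6332]
— Period 2 —
Births: 13958 × 0.465 = 6490, 12237 × 0.291 = 3561 — total 10051
Band 2: 8396 × 0.956 = 8027
Band 3: 13958 × 0.956 = 13344
Band 4: 12237 × 0.953 = 11662
Band 5: 8005 × 0.941 + 6332 × 0.538 = 7533 + 3407 = 10940
→ [10051, 8027, 13344, 11662, 10940]
— Period 3 —
Births: 8027 × 0.465 = 3733, 13344 × 0.291 = 3883 — total 7616
Band 2: 10051 × 0.956 = 9609
Band 3: 8027 × 0.956 = 7674
Band 4: 13344 × 0.953 = 12717
Band 5: 11662 × 0.941 + 10940 × 0.538 = 10974 + 5886 = 16860
→ [7616, 9609, 7674, 12717, 16860]
Total after period 3: 7616 + 9609 + 7674 + 12717 + 16860 = 54476

54476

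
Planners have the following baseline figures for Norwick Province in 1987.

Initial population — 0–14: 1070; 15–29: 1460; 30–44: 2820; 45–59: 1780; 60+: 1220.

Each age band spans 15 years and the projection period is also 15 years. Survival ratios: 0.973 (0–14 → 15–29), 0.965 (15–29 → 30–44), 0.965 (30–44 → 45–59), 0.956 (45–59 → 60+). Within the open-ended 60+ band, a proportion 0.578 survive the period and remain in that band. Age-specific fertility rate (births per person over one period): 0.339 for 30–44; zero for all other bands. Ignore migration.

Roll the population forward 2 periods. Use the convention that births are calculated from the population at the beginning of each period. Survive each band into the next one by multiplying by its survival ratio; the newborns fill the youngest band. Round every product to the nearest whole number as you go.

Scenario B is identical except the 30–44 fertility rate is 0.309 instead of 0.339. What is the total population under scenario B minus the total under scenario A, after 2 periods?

-126

Call the groups 1 to 5, youngest first.
Period 1:
Births: 2820 * 0.339 = 956
Group 2: 1070 * 0.973 = 1041
Group 3: 1460 * 0.965 = 1409
Group 4: 2820 * 0.965 = 2721
Group 5: 1780 * 0.956 + 1220 * 0.578 = 1702 + 705 = 2407
→ [956, 1041, 1409, 2721, 2407]
Period 2:
Births: 1409 * 0.339 = 478
Group 2: 956 * 0.973 = 930
Group 3: 1041 * 0.965 = 1005
Group 4: 1409 * 0.965 = 1360
Group 5: 2721 * 0.956 + 2407 * 0.578 = 2601 + 1391 = 3992
→ [478, 930, 1005, 1360, 3992]
Scenario A total after 2 periods: 7765
Scenario B projection —
Period 1:
Births: 2820 * 0.309 = 871
Group 2: 1070 * 0.973 = 1041
Group 3: 1460 * 0.965 = 1409
Group 4: 2820 * 0.965 = 2721
Group 5: 1780 * 0.956 + 1220 * 0.578 = 1702 + 705 = 2407
→ [871, 1041, 1409, 2721, 2407]
Period 2:
Births: 1409 * 0.309 = 435
Group 2: 871 * 0.973 = 847
Group 3: 1041 * 0.965 = 1005
Group 4: 1409 * 0.965 = 1360
Group 5: 2721 * 0.956 + 2407 * 0.578 = 2601 + 1391 = 3992
→ [435, 847, 1005, 1360, 3992]
Scenario B total after 2 periods: 7639
Difference B − A = 7639 − 7765 = -126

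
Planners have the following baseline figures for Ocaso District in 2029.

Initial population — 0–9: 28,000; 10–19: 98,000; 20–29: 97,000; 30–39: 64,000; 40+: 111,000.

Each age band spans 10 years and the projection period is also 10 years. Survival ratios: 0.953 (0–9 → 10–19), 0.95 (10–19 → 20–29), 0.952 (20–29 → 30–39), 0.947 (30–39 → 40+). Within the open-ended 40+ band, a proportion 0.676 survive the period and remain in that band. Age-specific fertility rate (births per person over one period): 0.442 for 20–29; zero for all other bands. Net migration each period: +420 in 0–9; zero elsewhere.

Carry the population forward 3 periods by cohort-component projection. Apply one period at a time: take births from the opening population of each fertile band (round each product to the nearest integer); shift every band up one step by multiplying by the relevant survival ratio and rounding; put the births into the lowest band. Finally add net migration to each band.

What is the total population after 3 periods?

Call the groups 1 to 5, youngest first.
Period 1.
Births: 97000 × 0.442 = 42874
Group 2: 28000 × 0.953 = 26684
Group 3: 98000 × 0.95 = 93100
Group 4: 97000 × 0.952 = 92344
Group 5: 64000 × 0.947 + 111000 × 0.676 = 60608 + 75036 = 135644
Net migration: Group 1 + 420 → 43294
End of period: [43294, 26684, 93100, 92344, 135644]
Period 2.
Births: 93100 × 0.442 = 41150
Group 2: 43294 × 0.953 = 41259
Group 3: 26684 × 0.95 = 25350
Group 4: 93100 × 0.952 = 88631
Group 5: 92344 × 0.947 + 135644 × 0.676 = 87450 + 91695 = 179145
Net migration: Group 1 + 420 → 41570
End of period: [41570, 41259, 25350, 88631, 179145]
Period 3.
Births: 25350 × 0.442 = 11205
Group 2: 41570 × 0.953 = 39616
Group 3: 41259 × 0.95 = 39196
Group 4: 25350 × 0.952 = 24133
Group 5: 88631 × 0.947 + 179145 × 0.676 = 83934 + 121102 = 205036
Net migration: Group 1 + 420 → 11625
End of period: [11625, 39616, 39196, 24133, 205036]
Total after period 3: 11625 + 39616 + 39196 + 24133 + 205036 = 319606

319606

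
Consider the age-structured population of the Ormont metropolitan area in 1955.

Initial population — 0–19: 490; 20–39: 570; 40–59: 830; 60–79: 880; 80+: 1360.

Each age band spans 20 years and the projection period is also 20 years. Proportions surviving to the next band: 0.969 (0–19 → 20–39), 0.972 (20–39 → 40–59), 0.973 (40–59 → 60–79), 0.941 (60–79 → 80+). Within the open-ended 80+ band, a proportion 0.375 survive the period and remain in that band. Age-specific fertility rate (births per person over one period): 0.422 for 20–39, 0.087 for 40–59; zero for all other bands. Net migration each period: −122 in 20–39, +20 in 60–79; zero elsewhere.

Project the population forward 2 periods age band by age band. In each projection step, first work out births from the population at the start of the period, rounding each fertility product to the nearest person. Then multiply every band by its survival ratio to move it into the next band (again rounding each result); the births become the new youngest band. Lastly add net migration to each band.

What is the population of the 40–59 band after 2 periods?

Period 1:
Births: 570 * 0.422 = 241, 830 * 0.087 = 72 → 313
20–39: 490 * 0.969 = 475
40–59: 570 * 0.972 = 554
60–79: 830 * 0.973 = 808
80+: 880 * 0.941 + 1360 * 0.375 = 828 + 510 = 1338
Net migration: 20–39 − 122 → 353; 60–79 + 20 → 828
Population now: 0–19=313, 20–39=353, 40–59=554, 60–79=828, 80+=1338
Period 2:
Births: 353 * 0.422 = 149, 554 * 0.087 = 48 → 197
20–39: 313 * 0.969 = 303
40–59: 353 * 0.972 = 343
60–79: 554 * 0.973 = 539
80+: 828 * 0.941 + 1338 * 0.375 = 779 + 502 = 1281
Net migration: 20–39 − 122 → 181; 60–79 + 20 → 559
Population now: 0–19=197, 20–39=181, 40–59=343, 60–79=559, 80+=1281

343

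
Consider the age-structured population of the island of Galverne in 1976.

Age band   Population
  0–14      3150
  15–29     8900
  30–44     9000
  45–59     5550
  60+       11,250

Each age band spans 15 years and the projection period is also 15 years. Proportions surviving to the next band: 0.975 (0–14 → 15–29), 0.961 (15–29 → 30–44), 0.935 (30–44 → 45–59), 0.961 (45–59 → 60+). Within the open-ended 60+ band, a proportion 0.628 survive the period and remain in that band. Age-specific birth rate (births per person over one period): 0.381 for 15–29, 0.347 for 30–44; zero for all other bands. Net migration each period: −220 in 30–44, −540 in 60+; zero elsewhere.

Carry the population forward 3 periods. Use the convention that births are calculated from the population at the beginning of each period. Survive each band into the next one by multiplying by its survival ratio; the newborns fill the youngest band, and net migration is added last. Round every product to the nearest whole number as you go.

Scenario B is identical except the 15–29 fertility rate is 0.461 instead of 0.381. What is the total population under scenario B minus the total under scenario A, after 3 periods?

Let group 1 be 0–14 through group 5 = 60+.
— Period 1 —
Births: 8900 * 0.381 = 3391  |  9000 * 0.347 = 3123 → 6514
Group 2: 3150 * 0.975 = 3071
Group 3: 8900 * 0.961 = 8553
Group 4: 9000 * 0.935 = 8415
Group 5: 5550 * 0.961 + 11250 * 0.628 = 5334 + 7065 = 12399
Net migration: Group 3 − 220 → 8333; Group 5 − 540 → 11859
→ [6514, 3071, 8333, 8415, 11859]
— Period 2 —
Births: 3071 * 0.381 = 1170  |  8333 * 0.347 = 2892 → 4062
Group 2: 6514 * 0.975 = 6351
Group 3: 3071 * 0.961 = 2951
Group 4: 8333 * 0.935 = 7791
Group 5: 8415 * 0.961 + 11859 * 0.628 = 8087 + 7447 = 15534
Net migration: Group 3 − 220 → 2731; Group 5 − 540 → 14994
→ [4062, 6351, 2731, 7791, 14994]
— Period 3 —
Births: 6351 * 0.381 = 2420  |  2731 * 0.347 = 948 → 3368
Group 2: 4062 * 0.975 = 3960
Group 3: 6351 * 0.961 = 6103
Group 4: 2731 * 0.935 = 2553
Group 5: 7791 * 0.961 + 14994 * 0.628 = 7487 + 9416 = 16903
Net migration: Group 3 − 220 → 5883; Group 5 − 540 → 16363
→ [3368, 3960, 5883, 2553, 16363]
Scenario A total after 3 periods: 32127
Scenario B projection —
— Period 1 —
Births: 8900 * 0.461 = 4103  |  9000 * 0.347 = 3123 → 7226
Group 2: 3150 * 0.975 = 3071
Group 3: 8900 * 0.961 = 8553
Group 4: 9000 * 0.935 = 8415
Group 5: 5550 * 0.961 + 11250 * 0.628 = 5334 + 7065 = 12399
Net migration: Group 3 − 220 → 8333; Group 5 − 540 → 11859
→ [7226, 3071, 8333, 8415, 11859]
— Period 2 —
Births: 3071 * 0.461 = 1416  |  8333 * 0.347 = 2892 → 4308
Group 2: 7226 * 0.975 = 7045
Group 3: 3071 * 0.961 = 2951
Group 4: 8333 * 0.935 = 7791
Group 5: 8415 * 0.961 + 11859 * 0.628 = 8087 + 7447 = 15534
Net migration: Group 3 − 220 → 2731; Group 5 − 540 → 14994
→ [4308, 7045, 2731, 7791, 14994]
— Period 3 —
Births: 7045 * 0.461 = 3248  |  2731 * 0.347 = 948 → 4196
Group 2: 4308 * 0.975 = 4200
Group 3: 7045 * 0.961 = 6770
Group 4: 2731 * 0.935 = 2553
Group 5: 7791 * 0.961 + 14994 * 0.628 = 7487 + 9416 = 16903
Net migration: Group 3 − 220 → 6550; Group 5 − 540 → 16363
→ [4196, 4200, 6550, 2553, 16363]
Scenario B total after 3 periods: 33862
Difference B − A = 33862 − 32127 = 1735

1735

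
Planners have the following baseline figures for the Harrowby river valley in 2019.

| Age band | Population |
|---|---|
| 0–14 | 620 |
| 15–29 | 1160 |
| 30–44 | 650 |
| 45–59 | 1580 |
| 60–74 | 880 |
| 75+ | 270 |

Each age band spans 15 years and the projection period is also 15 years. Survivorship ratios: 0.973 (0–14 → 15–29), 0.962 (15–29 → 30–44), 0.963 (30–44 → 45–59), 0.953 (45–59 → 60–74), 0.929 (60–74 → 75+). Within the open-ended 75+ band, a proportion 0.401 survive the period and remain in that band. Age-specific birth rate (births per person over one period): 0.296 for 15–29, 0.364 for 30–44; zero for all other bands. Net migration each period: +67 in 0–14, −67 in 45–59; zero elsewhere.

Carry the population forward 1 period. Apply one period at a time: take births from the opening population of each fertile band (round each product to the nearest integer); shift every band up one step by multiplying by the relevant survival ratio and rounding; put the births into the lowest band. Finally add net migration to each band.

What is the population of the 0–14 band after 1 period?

647

After projecting period 1:
Births: 1160 * 0.296 = 343, 650 * 0.364 = 237 — total 580
15–29: 620 * 0.973 = 603
30–44: 1160 * 0.962 = 1116
45–59: 650 * 0.963 = 626
60–74: 1580 * 0.953 = 1506
75+: 880 * 0.929 + 270 * 0.401 = 818 + 108 = 926
Net migration: 0–14 + 67 → 647; 45–59 − 67 → 559
Giving 647 / 603 / 1116 / 559 / 1506 / 926.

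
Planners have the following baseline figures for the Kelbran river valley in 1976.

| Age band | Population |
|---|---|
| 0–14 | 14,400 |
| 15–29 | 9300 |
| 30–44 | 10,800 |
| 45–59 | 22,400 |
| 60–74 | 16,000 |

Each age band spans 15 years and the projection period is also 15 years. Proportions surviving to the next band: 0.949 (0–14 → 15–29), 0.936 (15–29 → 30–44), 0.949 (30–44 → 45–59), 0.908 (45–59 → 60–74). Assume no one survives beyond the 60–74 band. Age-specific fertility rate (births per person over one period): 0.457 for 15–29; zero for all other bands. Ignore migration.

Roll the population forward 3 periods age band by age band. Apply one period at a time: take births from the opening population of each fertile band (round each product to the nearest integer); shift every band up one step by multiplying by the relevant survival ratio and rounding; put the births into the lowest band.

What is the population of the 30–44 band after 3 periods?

After projecting period 1:
Births: 9300 × 0.457 = 4250
15–29: 14400 × 0.949 = 13666
30–44: 9300 × 0.936 = 8705
45–59: 10800 × 0.949 = 10249
60–74: 22400 × 0.908 = 20339
Giving 4250 / 13666 / 8705 / 10249 / 20339.
After projecting period 2:
Births: 13666 × 0.457 = 6245
15–29: 4250 × 0.949 = 4033
30–44: 13666 × 0.936 = 12791
45–59: 8705 × 0.949 = 8261
60–74: 10249 × 0.908 = 9306
Giving 6245 / 4033 / 12791 / 8261 / 9306.
After projecting period 3:
Births: 4033 × 0.457 = 1843
15–29: 6245 × 0.949 = 5927
30–44: 4033 × 0.936 = 3775
45–59: 12791 × 0.949 = 12139
60–74: 8261 × 0.908 = 7501
Giving 1843 / 5927 / 3775 / 12139 / 7501.

3775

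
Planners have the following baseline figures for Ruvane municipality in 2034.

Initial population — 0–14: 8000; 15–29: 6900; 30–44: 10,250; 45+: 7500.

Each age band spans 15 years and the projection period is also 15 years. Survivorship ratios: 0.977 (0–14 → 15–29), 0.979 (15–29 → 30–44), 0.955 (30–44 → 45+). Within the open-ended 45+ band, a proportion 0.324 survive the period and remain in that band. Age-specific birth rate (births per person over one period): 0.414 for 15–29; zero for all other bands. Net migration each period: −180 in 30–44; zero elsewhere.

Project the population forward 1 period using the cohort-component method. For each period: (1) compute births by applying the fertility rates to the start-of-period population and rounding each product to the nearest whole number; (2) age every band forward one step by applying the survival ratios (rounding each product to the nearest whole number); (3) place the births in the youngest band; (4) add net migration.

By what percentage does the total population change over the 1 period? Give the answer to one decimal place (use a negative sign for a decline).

After projecting period 1:
Births: 6900 × 0.414 = 2857
15–29: 8000 × 0.977 = 7816
30–44: 6900 × 0.979 = 6755
45+: 10250 × 0.955 + 7500 × 0.324 = 9789 + 2430 = 12219
Net migration: 30–44 − 180 → 6575
Giving 2857 / 7816 / 6575 / 12219.
Total: 32650 → 29467; change = -3183; percentage change = -9.7%

-9.7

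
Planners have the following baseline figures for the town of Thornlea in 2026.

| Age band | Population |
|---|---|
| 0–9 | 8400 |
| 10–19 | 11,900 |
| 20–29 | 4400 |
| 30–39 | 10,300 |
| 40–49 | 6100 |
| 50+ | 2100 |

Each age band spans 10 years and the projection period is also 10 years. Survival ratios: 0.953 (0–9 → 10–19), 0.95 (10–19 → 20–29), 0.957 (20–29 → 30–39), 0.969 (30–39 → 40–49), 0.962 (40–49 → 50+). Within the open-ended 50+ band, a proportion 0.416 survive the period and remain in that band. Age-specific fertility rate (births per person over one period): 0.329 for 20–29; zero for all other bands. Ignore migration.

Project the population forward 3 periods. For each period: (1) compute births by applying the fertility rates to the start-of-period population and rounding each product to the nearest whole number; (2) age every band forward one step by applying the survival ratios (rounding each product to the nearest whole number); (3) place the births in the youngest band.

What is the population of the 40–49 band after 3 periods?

Numbering the groups 1..6 from youngest to oldest:
Period 1:
Births: 4400 × 0.329 = 1448
Group 2: 8400 × 0.953 = 8005
Group 3: 11900 × 0.95 = 11305
Group 4: 4400 × 0.957 = 4211
Group 5: 10300 × 0.969 = 9981
Group 6: 6100 × 0.962 + 2100 × 0.416 = 5868 + 874 = 6742
End of period: [1448, 8005, 11305, 4211, 9981, 6742]
Period 2:
Births: 11305 × 0.329 = 3719
Group 2: 1448 × 0.953 = 1380
Group 3: 8005 × 0.95 = 7605
Group 4: 11305 × 0.957 = 10819
Group 5: 4211 × 0.969 = 4080
Group 6: 9981 × 0.962 + 6742 × 0.416 = 9602 + 2805 = 12407
End of period: [3719, 1380, 7605, 10819, 4080, 12407]
Period 3:
Births: 7605 × 0.329 = 2502
Group 2: 3719 × 0.953 = 3544
Group 3: 1380 × 0.95 = 1311
Group 4: 7605 × 0.957 = 7278
Group 5: 10819 × 0.969 = 10484
Group 6: 4080 × 0.962 + 12407 × 0.416 = 3925 + 5161 = 9086
End of period: [2502, 3544, 1311, 7278, 10484, 9086]

10484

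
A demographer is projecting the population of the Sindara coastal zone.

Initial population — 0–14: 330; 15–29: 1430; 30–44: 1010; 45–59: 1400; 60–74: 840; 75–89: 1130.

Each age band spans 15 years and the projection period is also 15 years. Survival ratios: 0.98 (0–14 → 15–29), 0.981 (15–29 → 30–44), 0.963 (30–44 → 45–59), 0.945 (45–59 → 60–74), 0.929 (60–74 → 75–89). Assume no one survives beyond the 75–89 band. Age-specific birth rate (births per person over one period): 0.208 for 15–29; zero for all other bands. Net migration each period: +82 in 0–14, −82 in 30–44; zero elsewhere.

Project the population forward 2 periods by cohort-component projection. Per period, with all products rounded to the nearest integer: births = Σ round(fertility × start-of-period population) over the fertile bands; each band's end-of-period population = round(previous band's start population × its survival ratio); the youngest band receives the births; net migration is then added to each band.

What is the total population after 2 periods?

4175

Numbering the bands 1..6 from youngest to oldest:
Period 1.
Births: 1430 × 0.208 = 297
Band 2: 330 × 0.98 = 323
Band 3: 1430 × 0.981 = 1403
Band 4: 1010 × 0.963 = 973
Band 5: 1400 × 0.945 = 1323
Band 6: 840 × 0.929 = 780
Net migration: Band 1 + 82 → 379; Band 3 − 82 → 1321
Giving 379 / 323 / 1321 / 973 / 1323 / 780.
Period 2.
Births: 323 × 0.208 = 67
Band 2: 379 × 0.98 = 371
Band 3: 323 × 0.981 = 317
Band 4: 1321 × 0.963 = 1272
Band 5: 973 × 0.945 = 919
Band 6: 1323 × 0.929 = 1229
Net migration: Band 1 + 82 → 149; Band 3 − 82 → 235
Giving 149 / 371 / 235 / 1272 / 919 / 1229.
Total after period 2: 149 + 371 + 235 + 1272 + 919 + 1229 = 4175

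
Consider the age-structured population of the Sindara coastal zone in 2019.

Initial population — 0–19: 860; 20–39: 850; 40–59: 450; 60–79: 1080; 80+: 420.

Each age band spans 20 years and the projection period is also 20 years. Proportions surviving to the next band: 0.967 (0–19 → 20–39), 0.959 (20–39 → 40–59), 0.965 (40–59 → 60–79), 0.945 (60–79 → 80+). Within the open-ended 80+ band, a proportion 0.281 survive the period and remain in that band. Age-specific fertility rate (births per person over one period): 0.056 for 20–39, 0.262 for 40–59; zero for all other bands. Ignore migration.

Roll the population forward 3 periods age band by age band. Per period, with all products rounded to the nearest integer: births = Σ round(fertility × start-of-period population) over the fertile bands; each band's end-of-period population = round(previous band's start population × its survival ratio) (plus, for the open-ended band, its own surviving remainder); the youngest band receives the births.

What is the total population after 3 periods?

(Groups numbered youngest = 1 to oldest = 5.)
— Period 1 —
Births: 850 * 0.056 = 48  |  450 * 0.262 = 118 → 166
Group 2: 860 * 0.967 = 832
Group 3: 850 * 0.959 = 815
Group 4: 450 * 0.965 = 434
Group 5: 1080 * 0.945 + 420 * 0.281 = 1021 + 118 = 1139
End of period: [166, 832, 815, 434, 1139]
— Period 2 —
Births: 832 * 0.056 = 47  |  815 * 0.262 = 214 → 261
Group 2: 166 * 0.967 = 161
Group 3: 832 * 0.959 = 798
Group 4: 815 * 0.965 = 786
Group 5: 434 * 0.945 + 1139 * 0.281 = 410 + 320 = 730
End of period: [261, 161, 798, 786, 730]
— Period 3 —
Births: 161 * 0.056 = 9  |  798 * 0.262 = 209 → 218
Group 2: 261 * 0.967 = 252
Group 3: 161 * 0.959 = 154
Group 4: 798 * 0.965 = 770
Group 5: 786 * 0.945 + 730 * 0.281 = 743 + 205 = 948
End of period: [218, 252, 154, 770, 948]
Total after period 3: 218 + 252 + 154 + 770 + 948 = 2342

2342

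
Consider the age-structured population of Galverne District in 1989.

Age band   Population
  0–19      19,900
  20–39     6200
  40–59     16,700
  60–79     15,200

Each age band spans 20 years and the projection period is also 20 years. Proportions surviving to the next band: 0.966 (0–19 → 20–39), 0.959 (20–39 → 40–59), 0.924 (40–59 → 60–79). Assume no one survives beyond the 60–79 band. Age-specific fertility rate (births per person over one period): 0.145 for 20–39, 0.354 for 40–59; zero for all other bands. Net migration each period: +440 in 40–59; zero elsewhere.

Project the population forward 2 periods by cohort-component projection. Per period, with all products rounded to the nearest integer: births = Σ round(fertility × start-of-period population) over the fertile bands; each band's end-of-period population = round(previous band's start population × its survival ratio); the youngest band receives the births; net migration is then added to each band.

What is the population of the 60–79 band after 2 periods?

5901

Let group 1 be 0–19 through group 4 = 60–79.
— Period 1 —
Births: 6200 × 0.145 = 899  |  16700 × 0.354 = 5912 → total 6811
Group 2: 19900 × 0.966 = 19223
Group 3: 6200 × 0.959 = 5946
Group 4: 16700 × 0.924 = 15431
Net migration: Group 3 + 440 → 6386
Population now: 0–19=6811, 20–39=19223, 40–59=6386, 60–79=15431
— Period 2 —
Births: 19223 × 0.145 = 2787  |  6386 × 0.354 = 2261 → total 5048
Group 2: 6811 × 0.966 = 6579
Group 3: 19223 × 0.959 = 18435
Group 4: 6386 × 0.924 = 5901
Net migration: Group 3 + 440 → 18875
Population now: 0–19=5048, 20–39=6579, 40–59=18875, 60–79=5901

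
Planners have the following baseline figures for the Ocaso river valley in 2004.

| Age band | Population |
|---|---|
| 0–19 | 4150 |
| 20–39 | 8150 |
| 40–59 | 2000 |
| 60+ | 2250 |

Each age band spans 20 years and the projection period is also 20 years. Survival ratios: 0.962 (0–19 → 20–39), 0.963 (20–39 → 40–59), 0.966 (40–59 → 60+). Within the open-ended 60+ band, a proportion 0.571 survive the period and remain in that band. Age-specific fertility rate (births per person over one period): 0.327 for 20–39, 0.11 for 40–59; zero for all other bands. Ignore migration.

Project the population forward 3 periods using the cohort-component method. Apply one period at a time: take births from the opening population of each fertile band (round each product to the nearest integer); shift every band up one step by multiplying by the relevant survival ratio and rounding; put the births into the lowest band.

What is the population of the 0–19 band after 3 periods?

1330

Period 1.
Births: 8150 * 0.327 = 2665 ; 2000 * 0.11 = 220 — total 2885
20–39: 4150 * 0.962 = 3992
40–59: 8150 * 0.963 = 7848
60+: 2000 * 0.966 + 2250 * 0.571 = 1932 + 1285 = 3217
→ [2885, 3992, 7848, 3217]
Period 2.
Births: 3992 * 0.327 = 1305 ; 7848 * 0.11 = 863 — total 2168
20–39: 2885 * 0.962 = 2775
40–59: 3992 * 0.963 = 3844
60+: 7848 * 0.966 + 3217 * 0.571 = 7581 + 1837 = 9418
→ [2168, 2775, 3844, 9418]
Period 3.
Births: 2775 * 0.327 = 907 ; 3844 * 0.11 = 423 — total 1330
20–39: 2168 * 0.962 = 2086
40–59: 2775 * 0.963 = 2672
60+: 3844 * 0.966 + 9418 * 0.571 = 3713 + 5378 = 9091
→ [1330, 2086, 2672, 9091]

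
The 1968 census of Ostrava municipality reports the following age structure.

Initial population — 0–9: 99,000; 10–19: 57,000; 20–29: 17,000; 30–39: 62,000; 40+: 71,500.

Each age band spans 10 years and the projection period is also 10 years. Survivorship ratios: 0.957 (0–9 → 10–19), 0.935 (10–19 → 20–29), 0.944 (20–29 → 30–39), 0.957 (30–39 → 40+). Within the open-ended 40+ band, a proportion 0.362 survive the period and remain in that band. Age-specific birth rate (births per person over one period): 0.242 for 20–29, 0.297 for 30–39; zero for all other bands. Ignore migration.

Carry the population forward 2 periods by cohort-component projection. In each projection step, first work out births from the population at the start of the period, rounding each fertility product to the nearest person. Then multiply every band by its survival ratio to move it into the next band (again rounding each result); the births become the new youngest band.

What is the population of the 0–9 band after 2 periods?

17663

Numbering the bands 1..5 from youngest to oldest:
— Period 1 —
Births: 17000 × 0.242 = 4114, 62000 × 0.297 = 18414 — total 22528
Band 2: 99000 × 0.957 = 94743
Band 3: 57000 × 0.935 = 53295
Band 4: 17000 × 0.944 = 16048
Band 5: 62000 × 0.957 + 71500 × 0.362 = 59334 + 25883 = 85217
Giving 22528 / 94743 / 53295 / 16048 / 85217.
— Period 2 —
Births: 53295 × 0.242 = 12897, 16048 × 0.297 = 4766 — total 17663
Band 2: 22528 × 0.957 = 21559
Band 3: 94743 × 0.935 = 88585
Band 4: 53295 × 0.944 = 50310
Band 5: 16048 × 0.957 + 85217 × 0.362 = 15358 + 30849 = 46207
Giving 17663 / 21559 / 88585 / 50310 / 46207.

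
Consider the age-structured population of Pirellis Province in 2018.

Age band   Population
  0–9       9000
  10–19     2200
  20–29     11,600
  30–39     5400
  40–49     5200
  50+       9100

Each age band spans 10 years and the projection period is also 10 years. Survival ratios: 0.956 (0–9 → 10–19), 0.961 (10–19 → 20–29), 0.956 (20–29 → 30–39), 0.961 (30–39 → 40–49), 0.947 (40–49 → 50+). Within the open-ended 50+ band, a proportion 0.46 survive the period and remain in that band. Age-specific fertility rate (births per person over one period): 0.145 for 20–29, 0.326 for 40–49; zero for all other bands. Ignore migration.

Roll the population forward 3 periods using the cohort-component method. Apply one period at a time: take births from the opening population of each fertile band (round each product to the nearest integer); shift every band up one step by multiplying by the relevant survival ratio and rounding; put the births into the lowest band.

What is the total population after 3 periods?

33812

Call the groups 1 to 6, youngest first.
Period 1:
Births: 11600 × 0.145 = 1682, 5200 × 0.326 = 1695 → 3377
Group 2: 9000 × 0.956 = 8604
Group 3: 2200 × 0.961 = 2114
Group 4: 11600 × 0.956 = 11090
Group 5: 5400 × 0.961 = 5189
Group 6: 5200 × 0.947 + 9100 × 0.46 = 4924 + 4186 = 9110
→ [3377, 8604, 2114, 11090, 5189, 9110]
Period 2:
Births: 2114 × 0.145 = 307, 5189 × 0.326 = 1692 → 1999
Group 2: 3377 × 0.956 = 3228
Group 3: 8604 × 0.961 = 8268
Group 4: 2114 × 0.956 = 2021
Group 5: 11090 × 0.961 = 10657
Group 6: 5189 × 0.947 + 9110 × 0.46 = 4914 + 4191 = 9105
→ [1999, 3228, 8268, 2021, 10657, 9105]
Period 3:
Births: 8268 × 0.145 = 1199, 10657 × 0.326 = 3474 → 4673
Group 2: 1999 × 0.956 = 1911
Group 3: 3228 × 0.961 = 3102
Group 4: 8268 × 0.956 = 7904
Group 5: 2021 × 0.961 = 1942
Group 6: 10657 × 0.947 + 9105 × 0.46 = 10092 + 4188 = 14280
→ [4673, 1911, 3102, 7904, 1942, 14280]
Total after period 3: 4673 + 1911 + 3102 + 7904 + 1942 + 14280 = 33812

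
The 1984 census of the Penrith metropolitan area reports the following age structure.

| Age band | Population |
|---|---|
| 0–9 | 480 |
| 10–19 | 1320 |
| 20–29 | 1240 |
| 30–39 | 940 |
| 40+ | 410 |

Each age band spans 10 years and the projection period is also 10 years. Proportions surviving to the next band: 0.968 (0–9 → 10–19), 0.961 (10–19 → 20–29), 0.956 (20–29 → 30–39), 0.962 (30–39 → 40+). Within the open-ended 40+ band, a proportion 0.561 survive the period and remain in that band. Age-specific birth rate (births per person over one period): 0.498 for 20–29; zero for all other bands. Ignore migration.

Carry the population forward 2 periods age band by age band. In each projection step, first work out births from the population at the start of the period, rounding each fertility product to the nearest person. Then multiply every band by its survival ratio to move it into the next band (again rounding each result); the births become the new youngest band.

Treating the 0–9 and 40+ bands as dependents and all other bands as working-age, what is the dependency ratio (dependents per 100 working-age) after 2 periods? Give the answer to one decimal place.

Let group 1 be 0–9 through group 5 = 40+.
After projecting period 1:
Births: 1240 × 0.498 = 618
Group 2: 480 × 0.968 = 465
Group 3: 1320 × 0.961 = 1269
Group 4: 1240 × 0.956 = 1185
Group 5: 940 × 0.962 + 410 × 0.561 = 904 + 230 = 1134
Population now: 0–9=618, 10–19=465, 20–29=1269, 30–39=1185, 40+=1134
After projecting period 2:
Births: 1269 × 0.498 = 632
Group 2: 618 × 0.968 = 598
Group 3: 465 × 0.961 = 447
Group 4: 1269 × 0.956 = 1213
Group 5: 1185 × 0.962 + 1134 × 0.561 = 1140 + 636 = 1776
Population now: 0–9=632, 10–19=598, 20–29=447, 30–39=1213, 40+=1776
Dependents (band 0–9 + band 40+) = 632 + 1776 = 2408; working-age = 2258; ratio = 2408/2258 × 100 = 106.6

106.6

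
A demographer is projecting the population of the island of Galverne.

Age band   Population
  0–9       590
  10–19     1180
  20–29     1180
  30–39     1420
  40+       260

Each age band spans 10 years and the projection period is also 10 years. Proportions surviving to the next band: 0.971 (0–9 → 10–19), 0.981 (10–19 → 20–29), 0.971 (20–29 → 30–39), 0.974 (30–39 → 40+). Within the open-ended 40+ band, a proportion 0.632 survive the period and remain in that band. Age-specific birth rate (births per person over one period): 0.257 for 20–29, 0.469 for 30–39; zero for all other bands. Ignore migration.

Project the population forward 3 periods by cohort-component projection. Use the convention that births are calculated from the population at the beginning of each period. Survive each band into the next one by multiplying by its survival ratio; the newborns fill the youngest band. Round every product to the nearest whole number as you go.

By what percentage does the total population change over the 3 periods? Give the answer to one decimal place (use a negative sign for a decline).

16.0

[period 1]
Births: 1180 * 0.257 = 303 ; 1420 * 0.469 = 666 ⇒ total 969
10–19: 590 * 0.971 = 573
20–29: 1180 * 0.981 = 1158
30–39: 1180 * 0.971 = 1146
40+: 1420 * 0.974 + 260 * 0.632 = 1383 + 164 = 1547
End of period: [969, 573, 1158, 1146, 1547]
[period 2]
Births: 1158 * 0.257 = 298 ; 1146 * 0.469 = 537 ⇒ total 835
10–19: 969 * 0.971 = 941
20–29: 573 * 0.981 = 562
30–39: 1158 * 0.971 = 1124
40+: 1146 * 0.974 + 1547 * 0.632 = 1116 + 978 = 2094
End of period: [835, 941, 562, 1124, 2094]
[period 3]
Births: 562 * 0.257 = 144 ; 1124 * 0.469 = 527 ⇒ total 671
10–19: 835 * 0.971 = 811
20–29: 941 * 0.981 = 923
30–39: 562 * 0.971 = 546
40+: 1124 * 0.974 + 2094 * 0.632 = 1095 + 1323 = 2418
End of period: [671, 811, 923, 546, 2418]
Total: 4630 → 5369; change = 739; percentage change = 16.0%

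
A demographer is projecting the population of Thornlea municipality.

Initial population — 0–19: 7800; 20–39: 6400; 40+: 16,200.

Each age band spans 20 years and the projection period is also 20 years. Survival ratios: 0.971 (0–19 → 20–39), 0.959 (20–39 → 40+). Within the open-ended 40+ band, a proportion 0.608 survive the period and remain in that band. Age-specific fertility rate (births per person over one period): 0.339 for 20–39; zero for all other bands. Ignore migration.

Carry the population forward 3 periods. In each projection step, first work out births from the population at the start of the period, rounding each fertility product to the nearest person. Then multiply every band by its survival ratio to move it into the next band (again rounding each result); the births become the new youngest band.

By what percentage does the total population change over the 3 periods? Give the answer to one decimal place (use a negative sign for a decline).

-48.8

Call the bands 1 to 3, youngest first.
[period 1]
Births: 6400 × 0.339 = 2170
Band 2: 7800 × 0.971 = 7574
Band 3: 6400 × 0.959 + 16200 × 0.608 = 6138 + 9850 = 15988
Population now: 0–19=2170, 20–39=7574, 40+=15988
[period 2]
Births: 7574 × 0.339 = 2568
Band 2: 2170 × 0.971 = 2107
Band 3: 7574 × 0.959 + 15988 × 0.608 = 7263 + 9721 = 16984
Population now: 0–19=2568, 20–39=2107, 40+=16984
[period 3]
Births: 2107 × 0.339 = 714
Band 2: 2568 × 0.971 = 2494
Band 3: 2107 × 0.959 + 16984 × 0.608 = 2021 + 10326 = 12347
Population now: 0–19=714, 20–39=2494, 40+=12347
Total: 30400 → 15555; change = -14845; percentage change = -48.8%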